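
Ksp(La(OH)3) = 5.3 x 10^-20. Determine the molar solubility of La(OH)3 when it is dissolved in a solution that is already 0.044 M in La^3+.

La(OH)3(s) ⇌ La^3+ + 3 OH^-
Ksp = [La^3+][OH^-]^3
Let s = moles of La(OH)3 that dissolve per litre. [La^3+] = 0.044 + s ≈ 0.044, [OH^-] = 3s (common-ion effect: La^3+ is already 0.044 M).
Ksp ≈ 0.044 × (3s)^3
s = 3.5 × 10^-7 M
Check: s = 3.5 × 10^-7 ≪ 0.044, so the approximation is valid.

s = 3.5 x 10^-7 M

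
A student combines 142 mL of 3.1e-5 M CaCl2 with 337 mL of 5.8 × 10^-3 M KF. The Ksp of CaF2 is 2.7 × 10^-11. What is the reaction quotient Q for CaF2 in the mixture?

1.5 × 10^-10

Total volume = 142 + 337 = 479 mL.
[Ca^2+] = 3.1 × 10^-5 × (142/479) = 9.19 × 10^-6 M
[F^-] = 5.8 x 10^-3 × (337/479) = 4.08 × 10^-3 M
CaF2(s) ⇌ Ca^2+ + 2 F^-, so Q = [Ca^2+][F^-]^2
Q = (9.19 × 10^-6)(4.08 × 10^-3)^2 = 1.5 x 10^-10
Q > Ksp, so CaF2 will precipitate.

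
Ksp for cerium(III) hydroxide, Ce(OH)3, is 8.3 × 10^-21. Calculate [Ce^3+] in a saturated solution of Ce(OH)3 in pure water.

[Ce^3+] ≈ 4.2 x 10^-6 M

Ce(OH)3(s) <=> Ce^3+(aq) + 3 OH^-(aq)
Ksp = [Ce^3+][OH^-]^3
With molar solubility s: [Ce^3+] = s, [OH^-] = 3s.
So Ksp = s × (3s)^3 = 27s^4
s^4 = 8.3 × 10^-21 / 27, so s = 4.19 x 10^-6 M
[Ce^3+] = s = 4.2 × 10^-6 M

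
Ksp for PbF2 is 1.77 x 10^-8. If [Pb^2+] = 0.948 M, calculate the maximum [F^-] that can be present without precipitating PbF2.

PbF2(s) ⇌ Pb^2+(aq) + 2 F^-(aq)
Ksp = [Pb^2+][F^-]^2
Precipitation begins when Q = Ksp. With [Pb^2+] = 0.948 M:
1.77 x 10^-8 = (0.948) × [F^-]^2
[F^-] = (1.77 x 10^-8 / 9.48 x 10^-1)^(1/2) = 1.37 x 10^-4 M

[F^-] = 1.37 × 10^-4 M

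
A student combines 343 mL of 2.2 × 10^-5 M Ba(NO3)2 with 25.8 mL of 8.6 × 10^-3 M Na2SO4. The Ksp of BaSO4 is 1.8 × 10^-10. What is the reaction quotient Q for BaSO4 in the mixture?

Q = 1.2 × 10^-8

Total volume = 343 + 25.8 = 368.8 mL.
[Ba^2+] = 2.2 x 10^-5 × (343/368.8) = 2.05 × 10^-5 M
[SO4^2-] = 8.6 x 10^-3 × (25.8/368.8) = 6.02 × 10^-4 M
BaSO4(s) ⇌ Ba^2+(aq) + SO4^2-(aq), so Q = [Ba^2+][SO4^2-]
Q = (2.05 × 10^-5)(6.02 × 10^-4) = 1.2 x 10^-8
Q > Ksp, so BaSO4 will precipitate.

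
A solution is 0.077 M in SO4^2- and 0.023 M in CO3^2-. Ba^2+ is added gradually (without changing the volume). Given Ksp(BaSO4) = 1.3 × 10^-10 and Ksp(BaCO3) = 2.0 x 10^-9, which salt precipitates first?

Precipitation of each salt starts when its ion product equals its Ksp.
For BaSO4: 1.3 × 10^-10 = 0.077 × [Ba^2+]  ⇒  [Ba^2+] = 1.7 x 10^-9 M.
For BaCO3: 2.0 x 10^-9 = 0.023 × [Ba^2+]  ⇒  [Ba^2+] = 8.7 × 10^-8 M.
The salt with the lower threshold [Ba^2+] precipitates first: BaSO4.

BaSO4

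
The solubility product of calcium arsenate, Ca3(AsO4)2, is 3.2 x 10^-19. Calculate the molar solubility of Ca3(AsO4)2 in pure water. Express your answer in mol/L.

s = 7.8e-5 M

Ca3(AsO4)2(s) <=> 3 Ca^2+(aq) + 2 AsO4^3-(aq)
Ksp = [Ca^2+]^3[AsO4^3-]^2
Let s = molar solubility. Then [Ca^2+] = 3s and [AsO4^3-] = 2s.
So Ksp = (3s)^3 × (2s)^2 = 108s^5
s = (3.2 x 10^-19 / 108)^(1/5) = 7.8 × 10^-5 M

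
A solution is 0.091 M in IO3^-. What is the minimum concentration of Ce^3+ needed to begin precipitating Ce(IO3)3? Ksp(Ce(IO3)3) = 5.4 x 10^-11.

Ce(IO3)3(s) <=> Ce^3+ + 3 IO3^-
Ksp = [Ce^3+][IO3^-]^3
Precipitation begins when Q = Ksp. With [IO3^-] = 0.091 M:
5.4 x 10^-11 = (0.091)^3 × [Ce^3+]
[Ce^3+] = (5.4 x 10^-11 / 7.54 × 10^-4) = 7.2 × 10^-8 M

[Ce^3+] ≈ 7.2 × 10^-8 M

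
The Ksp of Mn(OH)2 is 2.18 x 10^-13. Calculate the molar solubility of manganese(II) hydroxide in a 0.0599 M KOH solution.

Mn(OH)2(s) ⇌ Mn^2+ + 2 OH^-
Ksp = [Mn^2+][OH^-]^2
Let s = moles of Mn(OH)2 that dissolve per litre. [Mn^2+] = s, [OH^-] = 0.0599 + 2s ≈ 0.0599 (since OH^- from KOH dominates).
Ksp ≈ s × (0.0599)^2
s = 6.08 × 10^-11 M
Check: 2s = 1.2 x 10^-10 ≪ 0.0599, so the approximation is valid.

6.08 × 10^-11 M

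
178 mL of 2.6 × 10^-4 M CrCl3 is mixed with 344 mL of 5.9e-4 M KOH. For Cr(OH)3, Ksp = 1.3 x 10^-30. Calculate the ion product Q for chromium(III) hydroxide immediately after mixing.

5.2 x 10^-15

Total volume = 178 + 344 = 522 mL.
[Cr^3+] = 2.6 × 10^-4 × (178/522) = 8.87 × 10^-5 M
[OH^-] = 5.9 × 10^-4 × (344/522) = 3.89 x 10^-4 M
Cr(OH)3(s) <=> Cr^3+ + 3 OH^-, so Q = [Cr^3+][OH^-]^3
Q = (8.87 × 10^-5)(3.89 × 10^-4)^3 = 5.2 x 10^-15
Q > Ksp, so Cr(OH)3 will precipitate.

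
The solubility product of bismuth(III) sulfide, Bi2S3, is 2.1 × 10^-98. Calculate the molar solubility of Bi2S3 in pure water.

Bi2S3(s) ⇌ 2 Bi^3+ + 3 S^2-
Ksp = [Bi^3+]^2[S^2-]^3
With molar solubility s: [Bi^3+] = 2s, [S^2-] = 3s.
Ksp = (2s)^2(3s)^3 = 108s^5
Solving, s = (2.1 × 10^-98/108)^(1/5) = 1.1 × 10^-20 M

1.1 × 10^-20 M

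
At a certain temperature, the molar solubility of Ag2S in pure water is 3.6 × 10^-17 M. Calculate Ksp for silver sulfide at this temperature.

Ksp = 1.9e-49

Ag2S(s) ⇌ 2 Ag^+(aq) + S^2-(aq)
For each mole of Ag2S that dissolves: [Ag^+] = 2s, [S^2-] = s.
Ksp = [Ag^+]^2[S^2-]
So Ksp = (2s)^2 × s = 4s^3
With s = 3.6 × 10^-17: Ksp = 1.9 × 10^-49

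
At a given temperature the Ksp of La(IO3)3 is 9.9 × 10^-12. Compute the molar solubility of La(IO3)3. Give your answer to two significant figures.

La(IO3)3(s) <=> La^3+(aq) + 3 IO3^-(aq)
Ksp = [La^3+][IO3^-]^3
Let s = molar solubility. Then [La^3+] = s and [IO3^-] = 3s.
So Ksp = s × (3s)^3 = 27s^4
Solving, s = (9.9 × 10^-12/27)^(1/4) = 7.8 × 10^-4 M

s = 7.8 × 10^-4 M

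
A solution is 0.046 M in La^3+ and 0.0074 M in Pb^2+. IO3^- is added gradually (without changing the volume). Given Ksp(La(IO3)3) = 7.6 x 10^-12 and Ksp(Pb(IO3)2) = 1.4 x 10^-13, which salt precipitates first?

Pb(IO3)2

Each salt begins to precipitate when Q = Ksp, i.e. when [IO3^-] reaches its threshold.
For La(IO3)3: 7.6 x 10^-12 = 0.046 × [IO3^-]^3  ⇒  [IO3^-] = 5.5 x 10^-4 M.
For Pb(IO3)2: 1.4 x 10^-13 = 0.0074 × [IO3^-]^2  ⇒  [IO3^-] = 4.3 × 10^-6 M.
The salt with the lower threshold [IO3^-] precipitates first: Pb(IO3)2.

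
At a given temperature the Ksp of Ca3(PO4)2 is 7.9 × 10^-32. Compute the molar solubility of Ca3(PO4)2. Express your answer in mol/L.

2.4 × 10^-7 M

Ca3(PO4)2(s) ⇌ 3 Ca^2+ + 2 PO4^3-
Ksp = [Ca^2+]^3[PO4^3-]^2
If s mol/L of Ca3(PO4)2 dissolves, [Ca^2+] = 3s and [PO4^3-] = 2s.
Substituting: Ksp = (3s)^3(2s)^2 = 108s^5
s^5 = 7.9 × 10^-32 / 108, so s = 2.4 x 10^-7 M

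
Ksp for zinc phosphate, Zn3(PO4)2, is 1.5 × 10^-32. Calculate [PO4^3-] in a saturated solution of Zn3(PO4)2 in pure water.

Zn3(PO4)2(s) <=> 3 Zn^2+(aq) + 2 PO4^3-(aq)
Ksp = [Zn^2+]^3[PO4^3-]^2
If s mol/L of Zn3(PO4)2 dissolves, [Zn^2+] = 3s and [PO4^3-] = 2s.
Ksp = (3s)^3(2s)^2 = 108s^5
s = (1.5 × 10^-32 / 108)^(1/5) = 1.69 x 10^-7 M
[PO4^3-] = 2s = 3.4 × 10^-7 M

[PO4^3-] ≈ 3.4 x 10^-7 M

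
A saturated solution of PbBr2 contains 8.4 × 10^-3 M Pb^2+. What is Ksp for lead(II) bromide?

Ksp ≈ 2.4 × 10^-6

PbBr2(s) <=> Pb^2+ + 2 Br^-
Stoichiometry gives [Br^-] = (2/1)[Pb^2+] = 1.68 × 10^-2 M.
Ksp = [Pb^2+][Br^-]^2
Ksp = 8.4 × 10^-3 × (1.68 × 10^-2)^2 = 2.4 x 10^-6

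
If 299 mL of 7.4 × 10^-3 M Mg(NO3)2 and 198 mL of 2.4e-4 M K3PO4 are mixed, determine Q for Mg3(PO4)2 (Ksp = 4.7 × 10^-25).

Total volume = 299 + 198 = 497 mL.
[Mg^2+] = 7.4 x 10^-3 × (299/497) = 4.45 × 10^-3 M
[PO4^3-] = 2.4 × 10^-4 × (198/497) = 9.56 x 10^-5 M
Mg3(PO4)2(s) <=> 3 Mg^2+(aq) + 2 PO4^3-(aq), so Q = [Mg^2+]^3[PO4^3-]^2
Q = (4.45 × 10^-3)^3(9.56 x 10^-5)^2 = 8.1 x 10^-16
Q > Ksp, so Mg3(PO4)2 will precipitate.

Q ≈ 8.1e-16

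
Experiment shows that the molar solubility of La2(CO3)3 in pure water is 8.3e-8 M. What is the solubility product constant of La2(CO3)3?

4.3 × 10^-34

La2(CO3)3(s) ⇌ 2 La^3+(aq) + 3 CO3^2-(aq)
For each mole of La2(CO3)3 that dissolves: [La^3+] = 2s, [CO3^2-] = 3s.
Ksp = [La^3+]^2[CO3^2-]^3
So Ksp = (2s)^2 × (3s)^3 = 108s^5
Ksp = 108 × (8.3 × 10^-8)^5 = 4.3 × 10^-34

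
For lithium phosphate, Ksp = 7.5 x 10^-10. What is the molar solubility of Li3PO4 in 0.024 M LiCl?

s = 5.4 × 10^-5 M

Li3PO4(s) <=> 3 Li^+ + PO4^3-
Ksp = [Li^+]^3[PO4^3-]
Let s = moles of Li3PO4 that dissolve per litre. [Li^+] = 0.024 + 3s ≈ 0.024, [PO4^3-] = s (since Li^+ from LiCl dominates).
Ksp ≈ (0.024)^3 × s
s = 5.4 × 10^-5 M
Check: 3s = 1.6 × 10^-4 ≪ 0.024, so the approximation is valid.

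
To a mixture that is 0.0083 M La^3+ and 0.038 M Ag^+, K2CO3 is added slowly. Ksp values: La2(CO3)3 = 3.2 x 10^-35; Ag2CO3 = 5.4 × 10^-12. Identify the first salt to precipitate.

Precipitation of each salt starts when its ion product equals its Ksp.
For La2(CO3)3: 3.2 x 10^-35 = (0.0083)^2 × [CO3^2-]^3  ⇒  [CO3^2-] = 7.7 × 10^-11 M.
For Ag2CO3: 5.4 × 10^-12 = (0.038)^2 × [CO3^2-]  ⇒  [CO3^2-] = 3.7 × 10^-9 M.
The salt with the lower threshold [CO3^2-] precipitates first: La2(CO3)3.

La2(CO3)3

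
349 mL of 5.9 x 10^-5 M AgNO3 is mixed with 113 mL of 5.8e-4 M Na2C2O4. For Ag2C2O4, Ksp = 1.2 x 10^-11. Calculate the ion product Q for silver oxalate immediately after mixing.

2.8 × 10^-13

Total volume = 349 + 113 = 462 mL.
[Ag^+] = 5.9 × 10^-5 × (349/462) = 4.46 x 10^-5 M
[C2O4^2-] = 5.8 × 10^-4 × (113/462) = 1.42 × 10^-4 M
Ag2C2O4(s) ⇌ 2 Ag^+ + C2O4^2-, so Q = [Ag^+]^2[C2O4^2-]
Q = (4.46 × 10^-5)^2(1.42 x 10^-4) = 2.8 x 10^-13
Q < Ksp, so no precipitate of Ag2C2O4 forms.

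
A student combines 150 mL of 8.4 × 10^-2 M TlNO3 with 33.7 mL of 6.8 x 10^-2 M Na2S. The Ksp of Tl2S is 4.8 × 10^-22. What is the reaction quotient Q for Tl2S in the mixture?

Total volume = 150 + 33.7 = 183.7 mL.
[Tl^+] = 8.4 × 10^-2 × (150/183.7) = 6.86 × 10^-2 M
[S^2-] = 6.8 × 10^-2 × (33.7/183.7) = 1.25 x 10^-2 M
Tl2S(s) ⇌ 2 Tl^+(aq) + S^2-(aq), so Q = [Tl^+]^2[S^2-]
Q = (6.86 × 10^-2)^2(1.25 × 10^-2) = 5.9 × 10^-5
Q > Ksp, so Tl2S will precipitate.

5.9 x 10^-5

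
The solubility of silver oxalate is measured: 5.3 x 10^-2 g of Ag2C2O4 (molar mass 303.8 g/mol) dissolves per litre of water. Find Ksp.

Ksp = 2.1 × 10^-11

Molar solubility s = (5.3 × 10^-2 g/L) / (303.8 g/mol) = 1.74 × 10^-4 M.
Ag2C2O4(s) ⇌ 2 Ag^+ + C2O4^2-
If s mol/L of Ag2C2O4 dissolves, [Ag^+] = 2s and [C2O4^2-] = s.
Ksp = [Ag^+]^2[C2O4^2-]
So Ksp = (2s)^2 × s = 4s^3
With s = 1.74 x 10^-4: Ksp = 2.1 × 10^-11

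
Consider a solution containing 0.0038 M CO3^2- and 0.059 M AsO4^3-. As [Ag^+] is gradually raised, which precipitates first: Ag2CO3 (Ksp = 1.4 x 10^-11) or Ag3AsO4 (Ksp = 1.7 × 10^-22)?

Each salt begins to precipitate when Q = Ksp, i.e. when [Ag^+] reaches its threshold.
For Ag2CO3: 1.4 x 10^-11 = 0.0038 × [Ag^+]^2  ⇒  [Ag^+] = 6.1 × 10^-5 M.
For Ag3AsO4: 1.7 × 10^-22 = 0.059 × [Ag^+]^3  ⇒  [Ag^+] = 1.4 x 10^-7 M.
The salt with the lower threshold [Ag^+] precipitates first: Ag3AsO4.

Ag3AsO4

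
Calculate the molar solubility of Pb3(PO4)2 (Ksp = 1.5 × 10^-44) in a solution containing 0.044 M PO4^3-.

6.6e-15 M

Pb3(PO4)2(s) ⇌ 3 Pb^2+ + 2 PO4^3-
Ksp = [Pb^2+]^3[PO4^3-]^2
Let s be the molar solubility in this solution. [Pb^2+] = 3s, [PO4^3-] = 0.044 + 2s ≈ 0.044 (common-ion effect: PO4^3- is already 0.044 M).
Ksp ≈ (3s)^3 × (0.044)^2
s = 6.6 × 10^-15 M
Check: 2s = 1.3 x 10^-14 ≪ 0.044, so the approximation is valid.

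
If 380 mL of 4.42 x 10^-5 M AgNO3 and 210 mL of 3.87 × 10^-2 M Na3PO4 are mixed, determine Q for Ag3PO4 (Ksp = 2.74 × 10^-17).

Total volume = 380 + 210 = 590 mL.
[Ag^+] = 4.42 × 10^-5 × (380/590) = 2.847 x 10^-5 M
[PO4^3-] = 3.87 x 10^-2 × (210/590) = 1.377 × 10^-2 M
Ag3PO4(s) <=> 3 Ag^+ + PO4^3-, so Q = [Ag^+]^3[PO4^3-]
Q = (2.847 x 10^-5)^3(1.377 x 10^-2) = 3.18 x 10^-16
Q > Ksp, so Ag3PO4 will precipitate.

Q = 3.18 × 10^-16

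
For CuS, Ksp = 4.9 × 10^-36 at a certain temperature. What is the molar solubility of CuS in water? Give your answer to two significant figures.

CuS(s) ⇌ Cu^2+(aq) + S^2-(aq)
Ksp = [Cu^2+][S^2-]
For each mole of CuS that dissolves: [Cu^2+] = s, [S^2-] = s.
Ksp = s^2
s = √(4.9 × 10^-36) = 2.2 × 10^-18 M

2.2 × 10^-18 M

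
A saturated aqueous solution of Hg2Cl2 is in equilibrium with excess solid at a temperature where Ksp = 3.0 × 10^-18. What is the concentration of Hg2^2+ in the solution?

[Hg2^2+] = 9.1 x 10^-7 M

Hg2Cl2(s) ⇌ Hg2^2+ + 2 Cl^-
Ksp = [Hg2^2+][Cl^-]^2
If s mol/L of Hg2Cl2 dissolves, [Hg2^2+] = s and [Cl^-] = 2s.
Substituting: Ksp = s(2s)^2 = 4s^3
s = (3.0 × 10^-18 / 4)^(1/3) = 9.09 × 10^-7 M
[Hg2^2+] = s = 9.1 × 10^-7 M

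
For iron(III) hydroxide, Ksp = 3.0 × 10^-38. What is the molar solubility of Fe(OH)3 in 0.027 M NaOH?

Fe(OH)3(s) ⇌ Fe^3+ + 3 OH^-
Ksp = [Fe^3+][OH^-]^3
Let s be the molar solubility in this solution. [Fe^3+] = s, [OH^-] = 0.027 + 3s ≈ 0.027 (common-ion effect: OH^- is already 0.027 M).
Ksp ≈ s × (0.027)^3
s = 1.5 × 10^-33 M
Check: 3s = 4.6 × 10^-33 ≪ 0.027, so the approximation is valid.

s ≈ 1.5e-33 M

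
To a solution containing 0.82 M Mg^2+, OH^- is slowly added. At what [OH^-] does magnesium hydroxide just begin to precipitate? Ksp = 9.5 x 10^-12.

[OH^-] = 3.4e-6 M

Mg(OH)2(s) ⇌ Mg^2+ + 2 OH^-
Ksp = [Mg^2+][OH^-]^2
Precipitation begins when Q = Ksp. With [Mg^2+] = 0.82 M:
9.5 x 10^-12 = (0.82) × [OH^-]^2
[OH^-] = (9.5 x 10^-12 / 8.2 x 10^-1)^(1/2) = 3.4 × 10^-6 M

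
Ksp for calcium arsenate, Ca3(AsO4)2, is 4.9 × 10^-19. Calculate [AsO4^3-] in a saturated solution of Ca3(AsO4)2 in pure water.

Ca3(AsO4)2(s) ⇌ 3 Ca^2+ + 2 AsO4^3-
Ksp = [Ca^2+]^3[AsO4^3-]^2
With molar solubility s: [Ca^2+] = 3s, [AsO4^3-] = 2s.
Ksp = (3s)^3(2s)^2 = 108s^5
Solving, s = (4.9 × 10^-19/108)^(1/5) = 8.54 x 10^-5 M
[AsO4^3-] = 2s = 1.7 x 10^-4 M

[AsO4^3-] = 1.7 × 10^-4 M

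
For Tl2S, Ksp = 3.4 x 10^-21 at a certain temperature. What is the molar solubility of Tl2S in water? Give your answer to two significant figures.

Tl2S(s) ⇌ 2 Tl^+ + S^2-
Ksp = [Tl^+]^2[S^2-]
With molar solubility s: [Tl^+] = 2s, [S^2-] = s.
So Ksp = (2s)^2 × s = 4s^3
s^3 = 3.4 x 10^-21 / 4, so s = 9.5 × 10^-8 M

9.5e-8 M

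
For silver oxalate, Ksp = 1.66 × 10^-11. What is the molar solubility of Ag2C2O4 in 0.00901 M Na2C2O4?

Ag2C2O4(s) <=> 2 Ag^+ + C2O4^2-
Ksp = [Ag^+]^2[C2O4^2-]
If s mol/L dissolves here, [Ag^+] = 2s, [C2O4^2-] = 0.00901 + s ≈ 0.00901 (since C2O4^2- from Na2C2O4 dominates).
Ksp ≈ (2s)^2 × 0.00901
s = 2.15 × 10^-5 M
Check: s = 2.1 x 10^-5 ≪ 0.00901, so the approximation is valid.

s = 2.15e-5 M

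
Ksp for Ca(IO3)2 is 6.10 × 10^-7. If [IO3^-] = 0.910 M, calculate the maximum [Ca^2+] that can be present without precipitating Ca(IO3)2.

Ca(IO3)2(s) <=> Ca^2+(aq) + 2 IO3^-(aq)
Ksp = [Ca^2+][IO3^-]^2
Precipitation begins when Q = Ksp. With [IO3^-] = 0.910 M:
6.10 × 10^-7 = (0.910)^2 × [Ca^2+]
[Ca^2+] = (6.10 × 10^-7 / 8.281 x 10^-1) = 7.37 × 10^-7 M

[Ca^2+] ≈ 7.37 × 10^-7 M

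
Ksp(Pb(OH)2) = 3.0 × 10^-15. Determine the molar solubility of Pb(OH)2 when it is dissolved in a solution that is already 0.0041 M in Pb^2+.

4.3 x 10^-7 M

Pb(OH)2(s) ⇌ Pb^2+ + 2 OH^-
Ksp = [Pb^2+][OH^-]^2
If s mol/L dissolves here, [Pb^2+] = 0.0041 + s ≈ 0.0041, [OH^-] = 2s (common-ion effect: Pb^2+ is already 0.0041 M).
Ksp ≈ 0.0041 × (2s)^2
s = 4.3 × 10^-7 M
Check: s = 4.3 × 10^-7 ≪ 0.0041, so the approximation is valid.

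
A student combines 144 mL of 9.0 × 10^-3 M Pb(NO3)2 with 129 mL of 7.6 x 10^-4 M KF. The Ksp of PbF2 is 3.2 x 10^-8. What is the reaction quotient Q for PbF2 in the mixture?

Total volume = 144 + 129 = 273 mL.
[Pb^2+] = 9.0 × 10^-3 × (144/273) = 4.75 × 10^-3 M
[F^-] = 7.6 × 10^-4 × (129/273) = 3.59 × 10^-4 M
PbF2(s) <=> Pb^2+(aq) + 2 F^-(aq), so Q = [Pb^2+][F^-]^2
Q = (4.75 x 10^-3)(3.59 × 10^-4)^2 = 6.1 × 10^-10
Q < Ksp, so no precipitate of PbF2 forms.

Q ≈ 6.1 x 10^-10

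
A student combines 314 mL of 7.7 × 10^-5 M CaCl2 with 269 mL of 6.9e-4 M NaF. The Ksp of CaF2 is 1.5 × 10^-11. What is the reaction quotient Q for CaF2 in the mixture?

4.2e-12

Total volume = 314 + 269 = 583 mL.
[Ca^2+] = 7.7 x 10^-5 × (314/583) = 4.15 × 10^-5 M
[F^-] = 6.9 × 10^-4 × (269/583) = 3.18 × 10^-4 M
CaF2(s) <=> Ca^2+ + 2 F^-, so Q = [Ca^2+][F^-]^2
Q = (4.15 × 10^-5)(3.18 x 10^-4)^2 = 4.2 × 10^-12
Q < Ksp, so no precipitate of CaF2 forms.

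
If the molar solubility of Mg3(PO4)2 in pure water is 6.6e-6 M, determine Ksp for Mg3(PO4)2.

Mg3(PO4)2(s) ⇌ 3 Mg^2+ + 2 PO4^3-
If s mol/L of Mg3(PO4)2 dissolves, [Mg^2+] = 3s and [PO4^3-] = 2s.
Ksp = [Mg^2+]^3[PO4^3-]^2
Substituting: Ksp = (3s)^3(2s)^2 = 108s^5
With s = 6.6 x 10^-6: Ksp = 1.4 × 10^-24

Ksp = 1.4 x 10^-24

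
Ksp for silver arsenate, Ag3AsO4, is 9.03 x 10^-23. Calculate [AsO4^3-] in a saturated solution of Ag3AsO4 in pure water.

Ag3AsO4(s) <=> 3 Ag^+(aq) + AsO4^3-(aq)
Ksp = [Ag^+]^3[AsO4^3-]
Let s = molar solubility. Then [Ag^+] = 3s and [AsO4^3-] = s.
Substituting: Ksp = (3s)^3s = 27s^4
Solving, s = (9.03 x 10^-23/27)^(1/4) = 1.352 × 10^-6 M
[AsO4^3-] = s = 1.35 × 10^-6 M

[AsO4^3-] ≈ 1.35 × 10^-6 M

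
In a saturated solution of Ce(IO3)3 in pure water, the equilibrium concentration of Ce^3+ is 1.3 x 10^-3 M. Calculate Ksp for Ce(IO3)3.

Ksp ≈ 7.7 × 10^-11

Ce(IO3)3(s) <=> Ce^3+ + 3 IO3^-
Stoichiometry gives [IO3^-] = (3/1)[Ce^3+] = 3.90 x 10^-3 M.
Ksp = [Ce^3+][IO3^-]^3
Ksp = 1.3 × 10^-3 × (3.90 × 10^-3)^3 = 7.7 × 10^-11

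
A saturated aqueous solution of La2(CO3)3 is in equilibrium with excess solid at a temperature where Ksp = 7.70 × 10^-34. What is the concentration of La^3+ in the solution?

La2(CO3)3(s) ⇌ 2 La^3+ + 3 CO3^2-
Ksp = [La^3+]^2[CO3^2-]^3
For each mole of La2(CO3)3 that dissolves: [La^3+] = 2s, [CO3^2-] = 3s.
Ksp = (2s)^2(3s)^3 = 108s^5
s^5 = 7.70 × 10^-34 / 108, so s = 9.346 x 10^-8 M
[La^3+] = 2s = 1.87 x 10^-7 M

[La^3+] = 1.87e-7 M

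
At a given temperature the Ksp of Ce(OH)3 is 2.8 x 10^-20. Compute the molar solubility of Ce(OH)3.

5.7e-6 M

Ce(OH)3(s) ⇌ Ce^3+ + 3 OH^-
Ksp = [Ce^3+][OH^-]^3
If s mol/L of Ce(OH)3 dissolves, [Ce^3+] = s and [OH^-] = 3s.
Ksp = s(3s)^3 = 27s^4
Solving, s = (2.8 x 10^-20/27)^(1/4) = 5.7 × 10^-6 M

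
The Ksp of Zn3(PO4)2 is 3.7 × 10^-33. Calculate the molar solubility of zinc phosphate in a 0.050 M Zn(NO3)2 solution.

Zn3(PO4)2(s) <=> 3 Zn^2+ + 2 PO4^3-
Ksp = [Zn^2+]^3[PO4^3-]^2
Let s be the molar solubility in this solution. [Zn^2+] = 0.050 + 3s ≈ 0.050, [PO4^3-] = 2s (common-ion effect: Zn^2+ is already 0.050 M).
Ksp ≈ (0.050)^3 × (2s)^2
s = 2.7 × 10^-15 M
Check: 3s = 8.2 × 10^-15 ≪ 0.050, so the approximation is valid.

2.7e-15 M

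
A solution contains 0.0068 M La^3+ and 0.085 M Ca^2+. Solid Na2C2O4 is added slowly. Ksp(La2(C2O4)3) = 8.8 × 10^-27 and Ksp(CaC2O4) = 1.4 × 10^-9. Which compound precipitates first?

CaC2O4

Precipitation of each salt starts when its ion product equals its Ksp.
For La2(C2O4)3: 8.8 × 10^-27 = (0.0068)^2 × [C2O4^2-]^3  ⇒  [C2O4^2-] = 5.8 x 10^-8 M.
For CaC2O4: 1.4 × 10^-9 = 0.085 × [C2O4^2-]  ⇒  [C2O4^2-] = 1.6 x 10^-8 M.
The salt with the lower threshold [C2O4^2-] precipitates first: CaC2O4.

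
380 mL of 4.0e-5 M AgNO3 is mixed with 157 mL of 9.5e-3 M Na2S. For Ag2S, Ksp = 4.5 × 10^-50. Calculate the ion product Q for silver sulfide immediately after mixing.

2.2e-12

Total volume = 380 + 157 = 537 mL.
[Ag^+] = 4.0 × 10^-5 × (380/537) = 2.83 x 10^-5 M
[S^2-] = 9.5 x 10^-3 × (157/537) = 2.78 × 10^-3 M
Ag2S(s) ⇌ 2 Ag^+ + S^2-, so Q = [Ag^+]^2[S^2-]
Q = (2.83 × 10^-5)^2(2.78 × 10^-3) = 2.2 x 10^-12
Q > Ksp, so Ag2S will precipitate.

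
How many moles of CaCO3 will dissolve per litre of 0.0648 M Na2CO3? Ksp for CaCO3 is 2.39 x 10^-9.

s = 3.69e-8 M

CaCO3(s) <=> Ca^2+ + CO3^2-
Ksp = [Ca^2+][CO3^2-]
If s mol/L dissolves here, [Ca^2+] = s, [CO3^2-] = 0.0648 + s ≈ 0.0648 (common-ion effect: CO3^2- is already 0.0648 M).
Ksp ≈ s × 0.0648
s = 3.69 x 10^-8 M
Check: s = 3.7 x 10^-8 ≪ 0.0648, so the approximation is valid.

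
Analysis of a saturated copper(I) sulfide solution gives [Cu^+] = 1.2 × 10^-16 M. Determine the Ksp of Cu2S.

Cu2S(s) ⇌ 2 Cu^+(aq) + S^2-(aq)
Stoichiometry gives [S^2-] = (1/2)[Cu^+] = 6.00 x 10^-17 M.
Ksp = [Cu^+]^2[S^2-]
Ksp = (1.2 × 10^-16)^2 × 6.00 × 10^-17 = 8.6 × 10^-49

Ksp ≈ 8.6 x 10^-49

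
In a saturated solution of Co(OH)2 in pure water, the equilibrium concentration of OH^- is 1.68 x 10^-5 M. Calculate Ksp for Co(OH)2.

2.37e-15

Co(OH)2(s) <=> Co^2+ + 2 OH^-
Stoichiometry gives [Co^2+] = (1/2)[OH^-] = 8.400 × 10^-6 M.
Ksp = [Co^2+][OH^-]^2
Ksp = 8.400 x 10^-6 × (1.68 × 10^-5)^2 = 2.37 × 10^-15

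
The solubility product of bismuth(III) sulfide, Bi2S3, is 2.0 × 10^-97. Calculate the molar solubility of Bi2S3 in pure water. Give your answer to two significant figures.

Bi2S3(s) ⇌ 2 Bi^3+ + 3 S^2-
Ksp = [Bi^3+]^2[S^2-]^3
Let s = molar solubility. Then [Bi^3+] = 2s and [S^2-] = 3s.
Ksp = (2s)^2(3s)^3 = 108s^5
s = (2.0 × 10^-97 / 108)^(1/5) = 1.8 × 10^-20 M

s ≈ 1.8 × 10^-20 M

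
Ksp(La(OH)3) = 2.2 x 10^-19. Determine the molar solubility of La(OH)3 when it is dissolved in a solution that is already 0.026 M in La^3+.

La(OH)3(s) ⇌ La^3+(aq) + 3 OH^-(aq)
Ksp = [La^3+][OH^-]^3
Let s = moles of La(OH)3 that dissolve per litre. [La^3+] = 0.026 + s ≈ 0.026, [OH^-] = 3s (Ksp is small, so little additional dissolves).
Ksp ≈ 0.026 × (3s)^3
s = 6.8 x 10^-7 M
Check: s = 6.8 × 10^-7 ≪ 0.026, so the approximation is valid.

6.8e-7 M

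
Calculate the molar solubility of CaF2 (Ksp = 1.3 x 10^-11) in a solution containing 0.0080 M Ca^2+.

s ≈ 2.0 × 10^-5 M

CaF2(s) ⇌ Ca^2+ + 2 F^-
Ksp = [Ca^2+][F^-]^2
Let s be the molar solubility in this solution. [Ca^2+] = 0.0080 + s ≈ 0.0080, [F^-] = 2s (Ksp is small, so little additional dissolves).
Ksp ≈ 0.0080 × (2s)^2
s = 2.0 × 10^-5 M
Check: s = 2.0 × 10^-5 ≪ 0.0080, so the approximation is valid.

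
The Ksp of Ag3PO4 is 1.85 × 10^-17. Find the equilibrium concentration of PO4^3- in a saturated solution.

2.88e-5 M

Ag3PO4(s) <=> 3 Ag^+ + PO4^3-
Ksp = [Ag^+]^3[PO4^3-]
If s mol/L of Ag3PO4 dissolves, [Ag^+] = 3s and [PO4^3-] = s.
So Ksp = (3s)^3 × s = 27s^4
s = (1.85 × 10^-17 / 27)^(1/4) = 2.877 x 10^-5 M
[PO4^3-] = s = 2.88 × 10^-5 M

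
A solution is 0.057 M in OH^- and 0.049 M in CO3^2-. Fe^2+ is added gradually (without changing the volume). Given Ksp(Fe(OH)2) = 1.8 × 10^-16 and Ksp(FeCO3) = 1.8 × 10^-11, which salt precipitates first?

Each salt begins to precipitate when Q = Ksp, i.e. when [Fe^2+] reaches its threshold.
For Fe(OH)2: 1.8 × 10^-16 = (0.057)^2 × [Fe^2+]  ⇒  [Fe^2+] = 5.5 × 10^-14 M.
For FeCO3: 1.8 × 10^-11 = 0.049 × [Fe^2+]  ⇒  [Fe^2+] = 3.7 × 10^-10 M.
The salt with the lower threshold [Fe^2+] precipitates first: Fe(OH)2.

Fe(OH)2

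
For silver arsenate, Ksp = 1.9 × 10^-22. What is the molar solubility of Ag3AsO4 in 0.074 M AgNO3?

s = 4.7e-19 M

Ag3AsO4(s) ⇌ 3 Ag^+ + AsO4^3-
Ksp = [Ag^+]^3[AsO4^3-]
Let s = moles of Ag3AsO4 that dissolve per litre. [Ag^+] = 0.074 + 3s ≈ 0.074, [AsO4^3-] = s (since Ag^+ from AgNO3 dominates).
Ksp ≈ (0.074)^3 × s
s = 4.7 × 10^-19 M
Check: 3s = 1.4 x 10^-18 ≪ 0.074, so the approximation is valid.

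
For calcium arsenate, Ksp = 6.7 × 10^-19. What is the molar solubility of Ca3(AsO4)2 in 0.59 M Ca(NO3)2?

Ca3(AsO4)2(s) ⇌ 3 Ca^2+(aq) + 2 AsO4^3-(aq)
Ksp = [Ca^2+]^3[AsO4^3-]^2
Let s = moles of Ca3(AsO4)2 that dissolve per litre. [Ca^2+] = 0.59 + 3s ≈ 0.59, [AsO4^3-] = 2s (since Ca^2+ from Ca(NO3)2 dominates).
Ksp ≈ (0.59)^3 × (2s)^2
s = 9.0 × 10^-10 M
Check: 3s = 2.7 x 10^-9 ≪ 0.59, so the approximation is valid.

9.0e-10 M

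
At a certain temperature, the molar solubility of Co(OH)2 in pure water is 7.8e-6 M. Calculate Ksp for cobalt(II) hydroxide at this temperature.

Co(OH)2(s) <=> Co^2+ + 2 OH^-
If s mol/L of Co(OH)2 dissolves, [Co^2+] = s and [OH^-] = 2s.
Ksp = [Co^2+][OH^-]^2
Ksp = s(2s)^2 = 4s^3
With s = 7.8 × 10^-6: Ksp = 1.9 x 10^-15

1.9 × 10^-15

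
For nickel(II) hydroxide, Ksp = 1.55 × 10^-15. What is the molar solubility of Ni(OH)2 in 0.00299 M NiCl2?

Ni(OH)2(s) <=> Ni^2+(aq) + 2 OH^-(aq)
Ksp = [Ni^2+][OH^-]^2
If s mol/L dissolves here, [Ni^2+] = 0.00299 + s ≈ 0.00299, [OH^-] = 2s (Ksp is small, so little additional dissolves).
Ksp ≈ 0.00299 × (2s)^2
s = 3.60 × 10^-7 M
Check: s = 3.6 × 10^-7 ≪ 0.00299, so the approximation is valid.

s = 3.60 × 10^-7 M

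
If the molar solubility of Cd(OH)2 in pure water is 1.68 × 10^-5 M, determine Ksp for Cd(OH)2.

Ksp = 1.90 × 10^-14

Cd(OH)2(s) <=> Cd^2+ + 2 OH^-
With molar solubility s: [Cd^2+] = s, [OH^-] = 2s.
Ksp = [Cd^2+][OH^-]^2
So Ksp = s × (2s)^2 = 4s^3
With s = 1.68 × 10^-5: Ksp = 1.90 x 10^-14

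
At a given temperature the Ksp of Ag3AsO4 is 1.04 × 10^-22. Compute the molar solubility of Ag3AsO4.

s ≈ 1.40e-6 M

Ag3AsO4(s) ⇌ 3 Ag^+ + AsO4^3-
Ksp = [Ag^+]^3[AsO4^3-]
For each mole of Ag3AsO4 that dissolves: [Ag^+] = 3s, [AsO4^3-] = s.
Substituting: Ksp = (3s)^3s = 27s^4
s = (1.04 × 10^-22 / 27)^(1/4) = 1.40 x 10^-6 M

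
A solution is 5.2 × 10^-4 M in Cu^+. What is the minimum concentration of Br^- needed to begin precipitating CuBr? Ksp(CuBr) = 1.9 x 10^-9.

3.7e-6 M

CuBr(s) ⇌ Cu^+(aq) + Br^-(aq)
Ksp = [Cu^+][Br^-]
Precipitation begins when Q = Ksp. With [Cu^+] = 5.2 × 10^-4 M:
1.9 x 10^-9 = (5.2 × 10^-4) × [Br^-]
[Br^-] = (1.9 x 10^-9 / 5.2 × 10^-4) = 3.7 x 10^-6 M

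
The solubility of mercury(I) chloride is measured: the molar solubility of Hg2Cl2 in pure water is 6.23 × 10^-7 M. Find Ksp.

Hg2Cl2(s) <=> Hg2^2+(aq) + 2 Cl^-(aq)
For each mole of Hg2Cl2 that dissolves: [Hg2^2+] = s, [Cl^-] = 2s.
Ksp = [Hg2^2+][Cl^-]^2
Substituting: Ksp = s(2s)^2 = 4s^3
Ksp = 4 × (6.23 × 10^-7)^3 = 9.67 x 10^-19

9.67e-19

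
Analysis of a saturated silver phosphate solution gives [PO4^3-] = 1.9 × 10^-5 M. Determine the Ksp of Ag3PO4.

Ag3PO4(s) <=> 3 Ag^+ + PO4^3-
Stoichiometry gives [Ag^+] = (3/1)[PO4^3-] = 5.70 x 10^-5 M.
Ksp = [Ag^+]^3[PO4^3-]
Ksp = (5.70 × 10^-5)^3 × 1.9 x 10^-5 = 3.5 × 10^-18

3.5 × 10^-18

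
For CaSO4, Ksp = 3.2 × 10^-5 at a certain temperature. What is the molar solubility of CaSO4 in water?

s ≈ 5.7e-3 M

CaSO4(s) ⇌ Ca^2+ + SO4^2-
Ksp = [Ca^2+][SO4^2-]
Let s = molar solubility. Then [Ca^2+] = s and [SO4^2-] = s.
Ksp = s × s = s^2
s = (3.2 × 10^-5)^(1/2) = 5.7 x 10^-3 M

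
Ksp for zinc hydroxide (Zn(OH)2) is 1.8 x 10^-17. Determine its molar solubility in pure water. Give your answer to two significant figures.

Zn(OH)2(s) ⇌ Zn^2+ + 2 OH^-
Ksp = [Zn^2+][OH^-]^2
For each mole of Zn(OH)2 that dissolves: [Zn^2+] = s, [OH^-] = 2s.
Ksp = s(2s)^2 = 4s^3
s^3 = 1.8 x 10^-17 / 4, so s = 1.7 × 10^-6 M

s = 1.7e-6 M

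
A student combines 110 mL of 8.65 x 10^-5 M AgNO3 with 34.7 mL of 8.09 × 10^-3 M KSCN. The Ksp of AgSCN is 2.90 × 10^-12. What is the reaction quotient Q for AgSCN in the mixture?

Q = 1.28 x 10^-7

Total volume = 110 + 34.7 = 144.7 mL.
[Ag^+] = 8.65 × 10^-5 × (110/144.7) = 6.576 × 10^-5 M
[SCN^-] = 8.09 × 10^-3 × (34.7/144.7) = 1.940 × 10^-3 M
AgSCN(s) ⇌ Ag^+(aq) + SCN^-(aq), so Q = [Ag^+][SCN^-]
Q = (6.576 × 10^-5)(1.940 × 10^-3) = 1.28 x 10^-7
Q > Ksp, so AgSCN will precipitate.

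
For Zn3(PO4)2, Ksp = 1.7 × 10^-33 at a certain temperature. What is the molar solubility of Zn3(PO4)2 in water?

s ≈ 1.1e-7 M

Zn3(PO4)2(s) ⇌ 3 Zn^2+ + 2 PO4^3-
Ksp = [Zn^2+]^3[PO4^3-]^2
For each mole of Zn3(PO4)2 that dissolves: [Zn^2+] = 3s, [PO4^3-] = 2s.
So Ksp = (3s)^3 × (2s)^2 = 108s^5
Solving, s = (1.7 × 10^-33/108)^(1/5) = 1.1 × 10^-7 M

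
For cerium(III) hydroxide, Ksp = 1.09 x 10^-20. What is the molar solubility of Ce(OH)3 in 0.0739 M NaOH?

Ce(OH)3(s) ⇌ Ce^3+(aq) + 3 OH^-(aq)
Ksp = [Ce^3+][OH^-]^3
Let s = moles of Ce(OH)3 that dissolve per litre. [Ce^3+] = s, [OH^-] = 0.0739 + 3s ≈ 0.0739 (common-ion effect: OH^- is already 0.0739 M).
Ksp ≈ s × (0.0739)^3
s = 2.70 x 10^-17 M
Check: 3s = 8.1 x 10^-17 ≪ 0.0739, so the approximation is valid.

s ≈ 2.70e-17 M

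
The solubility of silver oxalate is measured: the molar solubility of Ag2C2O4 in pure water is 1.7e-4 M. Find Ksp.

2.0 × 10^-11

Ag2C2O4(s) ⇌ 2 Ag^+(aq) + C2O4^2-(aq)
Let s = molar solubility. Then [Ag^+] = 2s and [C2O4^2-] = s.
Ksp = [Ag^+]^2[C2O4^2-]
Substituting: Ksp = (2s)^2s = 4s^3
With s = 1.7 x 10^-4: Ksp = 2.0 x 10^-11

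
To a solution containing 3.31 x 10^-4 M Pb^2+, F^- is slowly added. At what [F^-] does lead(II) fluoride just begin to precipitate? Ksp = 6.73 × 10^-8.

PbF2(s) ⇌ Pb^2+(aq) + 2 F^-(aq)
Ksp = [Pb^2+][F^-]^2
Precipitation begins when Q = Ksp. With [Pb^2+] = 3.31 x 10^-4 M:
6.73 × 10^-8 = (3.31 x 10^-4) × [F^-]^2
[F^-] = (6.73 × 10^-8 / 3.31 × 10^-4)^(1/2) = 1.43 x 10^-2 M

[F^-] = 0.0143 M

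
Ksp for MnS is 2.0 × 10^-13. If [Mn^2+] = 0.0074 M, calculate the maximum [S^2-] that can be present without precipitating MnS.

[S^2-] = 2.7 × 10^-11 M

MnS(s) <=> Mn^2+(aq) + S^2-(aq)
Ksp = [Mn^2+][S^2-]
Precipitation begins when Q = Ksp. With [Mn^2+] = 0.0074 M:
2.0 × 10^-13 = (0.0074) × [S^2-]
[S^2-] = (2.0 × 10^-13 / 7.4 x 10^-3) = 2.7 × 10^-11 M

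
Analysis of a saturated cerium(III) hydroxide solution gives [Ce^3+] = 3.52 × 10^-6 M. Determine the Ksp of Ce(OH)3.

Ksp ≈ 4.15 × 10^-21

Ce(OH)3(s) ⇌ Ce^3+(aq) + 3 OH^-(aq)
Stoichiometry gives [OH^-] = (3/1)[Ce^3+] = 1.056 × 10^-5 M.
Ksp = [Ce^3+][OH^-]^3
Ksp = 3.52 × 10^-6 × (1.056 × 10^-5)^3 = 4.15 × 10^-21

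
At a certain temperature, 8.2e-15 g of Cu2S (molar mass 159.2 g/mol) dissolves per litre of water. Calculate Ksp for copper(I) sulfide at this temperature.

Ksp ≈ 5.5 x 10^-49

Molar solubility s = (8.2 × 10^-15 g/L) / (159.2 g/mol) = 5.15 × 10^-17 M.
Cu2S(s) ⇌ 2 Cu^+(aq) + S^2-(aq)
If s mol/L of Cu2S dissolves, [Cu^+] = 2s and [S^2-] = s.
Ksp = [Cu^+]^2[S^2-]
Substituting: Ksp = (2s)^2s = 4s^3
With s = 5.15 x 10^-17: Ksp = 5.5 × 10^-49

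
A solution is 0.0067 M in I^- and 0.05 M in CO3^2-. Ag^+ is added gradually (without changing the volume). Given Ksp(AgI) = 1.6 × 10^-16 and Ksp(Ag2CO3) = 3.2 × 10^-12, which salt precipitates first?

Precipitation of each salt starts when its ion product equals its Ksp.
For AgI: 1.6 × 10^-16 = 0.0067 × [Ag^+]  ⇒  [Ag^+] = 2.4 x 10^-14 M.
For Ag2CO3: 3.2 × 10^-12 = 0.05 × [Ag^+]^2  ⇒  [Ag^+] = 8.0 x 10^-6 M.
The salt with the lower threshold [Ag^+] precipitates first: AgI.

AgI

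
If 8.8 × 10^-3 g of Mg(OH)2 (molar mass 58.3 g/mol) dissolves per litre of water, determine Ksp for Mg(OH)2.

Molar solubility s = (8.8 x 10^-3 g/L) / (58.3 g/mol) = 1.51 x 10^-4 M.
Mg(OH)2(s) ⇌ Mg^2+(aq) + 2 OH^-(aq)
If s mol/L of Mg(OH)2 dissolves, [Mg^2+] = s and [OH^-] = 2s.
Ksp = [Mg^2+][OH^-]^2
Substituting: Ksp = s(2s)^2 = 4s^3
Ksp = 4 × (1.51 × 10^-4)^3 = 1.4 × 10^-11

Ksp = 1.4e-11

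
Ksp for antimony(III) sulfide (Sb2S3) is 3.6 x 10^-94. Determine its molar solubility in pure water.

8.0 × 10^-20 M

Sb2S3(s) ⇌ 2 Sb^3+(aq) + 3 S^2-(aq)
Ksp = [Sb^3+]^2[S^2-]^3
Let s = molar solubility. Then [Sb^3+] = 2s and [S^2-] = 3s.
So Ksp = (2s)^2 × (3s)^3 = 108s^5
Solving, s = (3.6 x 10^-94/108)^(1/5) = 8.0 × 10^-20 M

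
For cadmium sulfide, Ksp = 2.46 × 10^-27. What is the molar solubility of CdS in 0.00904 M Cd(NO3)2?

CdS(s) ⇌ Cd^2+ + S^2-
Ksp = [Cd^2+][S^2-]
If s mol/L dissolves here, [Cd^2+] = 0.00904 + s ≈ 0.00904, [S^2-] = s (common-ion effect: Cd^2+ is already 0.00904 M).
Ksp ≈ 0.00904 × s
s = 2.72 × 10^-25 M
Check: s = 2.7 × 10^-25 ≪ 0.00904, so the approximation is valid.

s ≈ 2.72e-25 M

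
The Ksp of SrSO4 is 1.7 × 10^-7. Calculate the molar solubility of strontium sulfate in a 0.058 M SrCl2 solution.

SrSO4(s) ⇌ Sr^2+ + SO4^2-
Ksp = [Sr^2+][SO4^2-]
If s mol/L dissolves here, [Sr^2+] = 0.058 + s ≈ 0.058, [SO4^2-] = s (since Sr^2+ from SrCl2 dominates).
Ksp ≈ 0.058 × s
s = 2.9 × 10^-6 M
Check: s = 2.9 × 10^-6 ≪ 0.058, so the approximation is valid.

s ≈ 2.9 × 10^-6 M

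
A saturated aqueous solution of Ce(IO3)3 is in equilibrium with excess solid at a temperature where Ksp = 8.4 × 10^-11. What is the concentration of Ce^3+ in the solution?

Ce(IO3)3(s) ⇌ Ce^3+ + 3 IO3^-
Ksp = [Ce^3+][IO3^-]^3
For each mole of Ce(IO3)3 that dissolves: [Ce^3+] = s, [IO3^-] = 3s.
So Ksp = s × (3s)^3 = 27s^4
s^4 = 8.4 × 10^-11 / 27, so s = 1.33 x 10^-3 M
[Ce^3+] = s = 1.3 × 10^-3 M

[Ce^3+] ≈ 1.3e-3 M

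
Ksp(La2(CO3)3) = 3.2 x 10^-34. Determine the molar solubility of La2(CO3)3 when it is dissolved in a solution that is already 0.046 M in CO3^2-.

9.1 × 10^-16 M

La2(CO3)3(s) <=> 2 La^3+ + 3 CO3^2-
Ksp = [La^3+]^2[CO3^2-]^3
Let s be the molar solubility in this solution. [La^3+] = 2s, [CO3^2-] = 0.046 + 3s ≈ 0.046 (Ksp is small, so little additional dissolves).
Ksp ≈ (2s)^2 × (0.046)^3
s = 9.1 × 10^-16 M
Check: 3s = 2.7 × 10^-15 ≪ 0.046, so the approximation is valid.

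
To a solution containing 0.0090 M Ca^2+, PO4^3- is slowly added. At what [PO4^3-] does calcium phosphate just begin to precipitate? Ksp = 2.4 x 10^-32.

1.8 × 10^-13 M

Ca3(PO4)2(s) ⇌ 3 Ca^2+ + 2 PO4^3-
Ksp = [Ca^2+]^3[PO4^3-]^2
Precipitation begins when Q = Ksp. With [Ca^2+] = 0.0090 M:
2.4 x 10^-32 = (0.0090)^3 × [PO4^3-]^2
[PO4^3-] = (2.4 x 10^-32 / 7.29 × 10^-7)^(1/2) = 1.8 x 10^-13 M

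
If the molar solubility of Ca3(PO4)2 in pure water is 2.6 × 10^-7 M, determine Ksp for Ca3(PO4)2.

Ksp ≈ 1.3 × 10^-31

Ca3(PO4)2(s) ⇌ 3 Ca^2+(aq) + 2 PO4^3-(aq)
If s mol/L of Ca3(PO4)2 dissolves, [Ca^2+] = 3s and [PO4^3-] = 2s.
Ksp = [Ca^2+]^3[PO4^3-]^2
So Ksp = (3s)^3 × (2s)^2 = 108s^5
With s = 2.6 × 10^-7: Ksp = 1.3 x 10^-31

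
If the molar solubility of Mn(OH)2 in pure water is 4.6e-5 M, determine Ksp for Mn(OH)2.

Mn(OH)2(s) ⇌ Mn^2+ + 2 OH^-
For each mole of Mn(OH)2 that dissolves: [Mn^2+] = s, [OH^-] = 2s.
Ksp = [Mn^2+][OH^-]^2
Substituting: Ksp = s(2s)^2 = 4s^3
With s = 4.6 x 10^-5: Ksp = 3.9 x 10^-13

Ksp = 3.9e-13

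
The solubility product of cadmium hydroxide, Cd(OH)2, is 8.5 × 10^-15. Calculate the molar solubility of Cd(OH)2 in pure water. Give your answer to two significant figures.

Cd(OH)2(s) ⇌ Cd^2+ + 2 OH^-
Ksp = [Cd^2+][OH^-]^2
For each mole of Cd(OH)2 that dissolves: [Cd^2+] = s, [OH^-] = 2s.
So Ksp = s × (2s)^2 = 4s^3
Solving, s = (8.5 × 10^-15/4)^(1/3) = 1.3 x 10^-5 M

s ≈ 1.3 × 10^-5 M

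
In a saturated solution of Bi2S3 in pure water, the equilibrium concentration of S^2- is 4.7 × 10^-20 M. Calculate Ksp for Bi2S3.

Ksp ≈ 1.0e-97

Bi2S3(s) <=> 2 Bi^3+ + 3 S^2-
Stoichiometry gives [Bi^3+] = (2/3)[S^2-] = 3.13 × 10^-20 M.
Ksp = [Bi^3+]^2[S^2-]^3
Ksp = (3.13 x 10^-20)^2 × (4.7 x 10^-20)^3 = 1.0 × 10^-97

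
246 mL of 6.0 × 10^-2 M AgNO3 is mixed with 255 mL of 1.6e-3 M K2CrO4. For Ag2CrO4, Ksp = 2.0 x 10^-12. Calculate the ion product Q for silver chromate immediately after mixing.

Q ≈ 7.1 x 10^-7

Total volume = 246 + 255 = 501 mL.
[Ag^+] = 6.0 × 10^-2 × (246/501) = 2.95 x 10^-2 M
[CrO4^2-] = 1.6 x 10^-3 × (255/501) = 8.14 x 10^-4 M
Ag2CrO4(s) <=> 2 Ag^+(aq) + CrO4^2-(aq), so Q = [Ag^+]^2[CrO4^2-]
Q = (2.95 × 10^-2)^2(8.14 x 10^-4) = 7.1 x 10^-7
Q > Ksp, so Ag2CrO4 will precipitate.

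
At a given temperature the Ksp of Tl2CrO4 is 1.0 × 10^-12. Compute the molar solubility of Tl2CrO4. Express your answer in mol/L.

s = 6.3 × 10^-5 M

Tl2CrO4(s) ⇌ 2 Tl^+(aq) + CrO4^2-(aq)
Ksp = [Tl^+]^2[CrO4^2-]
If s mol/L of Tl2CrO4 dissolves, [Tl^+] = 2s and [CrO4^2-] = s.
Ksp = (2s)^2s = 4s^3
Solving, s = (1.0 × 10^-12/4)^(1/3) = 6.3 x 10^-5 M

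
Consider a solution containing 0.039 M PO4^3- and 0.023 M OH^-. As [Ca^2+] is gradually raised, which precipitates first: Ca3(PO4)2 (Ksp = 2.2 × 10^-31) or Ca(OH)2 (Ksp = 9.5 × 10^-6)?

Ca3(PO4)2

Precipitation of each salt starts when its ion product equals its Ksp.
For Ca3(PO4)2: 2.2 × 10^-31 = (0.039)^2 × [Ca^2+]^3  ⇒  [Ca^2+] = 5.2 × 10^-10 M.
For Ca(OH)2: 9.5 × 10^-6 = (0.023)^2 × [Ca^2+]  ⇒  [Ca^2+] = 1.8 x 10^-2 M.
The salt with the lower threshold [Ca^2+] precipitates first: Ca3(PO4)2.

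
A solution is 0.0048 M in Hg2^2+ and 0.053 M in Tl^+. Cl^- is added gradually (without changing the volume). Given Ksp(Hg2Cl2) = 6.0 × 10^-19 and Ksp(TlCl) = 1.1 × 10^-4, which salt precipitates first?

Each salt begins to precipitate when Q = Ksp, i.e. when [Cl^-] reaches its threshold.
For Hg2Cl2: 6.0 × 10^-19 = 0.0048 × [Cl^-]^2  ⇒  [Cl^-] = 1.1 x 10^-8 M.
For TlCl: 1.1 × 10^-4 = 0.053 × [Cl^-]  ⇒  [Cl^-] = 2.1 × 10^-3 M.
The salt with the lower threshold [Cl^-] precipitates first: Hg2Cl2.

Hg2Cl2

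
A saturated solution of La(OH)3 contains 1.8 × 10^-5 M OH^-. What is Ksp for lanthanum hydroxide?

Ksp ≈ 3.5 × 10^-20

La(OH)3(s) <=> La^3+(aq) + 3 OH^-(aq)
Stoichiometry gives [La^3+] = (1/3)[OH^-] = 6.00 x 10^-6 M.
Ksp = [La^3+][OH^-]^3
Ksp = 6.00 x 10^-6 × (1.8 × 10^-5)^3 = 3.5 × 10^-20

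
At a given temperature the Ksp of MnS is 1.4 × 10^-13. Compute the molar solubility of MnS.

MnS(s) <=> Mn^2+(aq) + S^2-(aq)
Ksp = [Mn^2+][S^2-]
Let s = molar solubility. Then [Mn^2+] = s and [S^2-] = s.
Ksp = (s)(s) = s^2
s = √(1.4 × 10^-13) = 3.7 x 10^-7 M

3.7 × 10^-7 M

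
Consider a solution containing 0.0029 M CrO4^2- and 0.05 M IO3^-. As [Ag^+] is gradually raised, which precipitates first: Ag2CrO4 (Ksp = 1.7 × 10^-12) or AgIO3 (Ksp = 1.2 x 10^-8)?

AgIO3

Each salt begins to precipitate when Q = Ksp, i.e. when [Ag^+] reaches its threshold.
For Ag2CrO4: 1.7 × 10^-12 = 0.0029 × [Ag^+]^2  ⇒  [Ag^+] = 2.4 × 10^-5 M.
For AgIO3: 1.2 x 10^-8 = 0.05 × [Ag^+]  ⇒  [Ag^+] = 2.4 × 10^-7 M.
The salt with the lower threshold [Ag^+] precipitates first: AgIO3.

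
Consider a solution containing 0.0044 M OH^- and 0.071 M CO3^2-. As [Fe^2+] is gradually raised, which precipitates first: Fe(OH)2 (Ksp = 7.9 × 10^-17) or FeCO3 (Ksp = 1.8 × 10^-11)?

Fe(OH)2

Each salt begins to precipitate when Q = Ksp, i.e. when [Fe^2+] reaches its threshold.
For Fe(OH)2: 7.9 × 10^-17 = (0.0044)^2 × [Fe^2+]  ⇒  [Fe^2+] = 4.1 × 10^-12 M.
For FeCO3: 1.8 × 10^-11 = 0.071 × [Fe^2+]  ⇒  [Fe^2+] = 2.5 × 10^-10 M.
The salt with the lower threshold [Fe^2+] precipitates first: Fe(OH)2.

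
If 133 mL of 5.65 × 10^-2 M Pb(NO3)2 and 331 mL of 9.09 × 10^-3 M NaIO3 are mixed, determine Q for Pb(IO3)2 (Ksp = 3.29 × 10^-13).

6.81 × 10^-7

Total volume = 133 + 331 = 464 mL.
[Pb^2+] = 5.65 × 10^-2 × (133/464) = 1.620 × 10^-2 M
[IO3^-] = 9.09 × 10^-3 × (331/464) = 6.484 × 10^-3 M
Pb(IO3)2(s) <=> Pb^2+ + 2 IO3^-, so Q = [Pb^2+][IO3^-]^2
Q = (1.620 × 10^-2)(6.484 x 10^-3)^2 = 6.81 × 10^-7
Q > Ksp, so Pb(IO3)2 will precipitate.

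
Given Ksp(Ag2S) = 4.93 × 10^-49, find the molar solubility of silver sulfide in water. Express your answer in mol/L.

s ≈ 4.98e-17 M

Ag2S(s) ⇌ 2 Ag^+ + S^2-
Ksp = [Ag^+]^2[S^2-]
If s mol/L of Ag2S dissolves, [Ag^+] = 2s and [S^2-] = s.
Ksp = (2s)^2s = 4s^3
s = (4.93 × 10^-49 / 4)^(1/3) = 4.98 × 10^-17 M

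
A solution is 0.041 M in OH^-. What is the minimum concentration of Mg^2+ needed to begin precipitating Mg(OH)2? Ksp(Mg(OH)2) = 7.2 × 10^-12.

Mg(OH)2(s) ⇌ Mg^2+ + 2 OH^-
Ksp = [Mg^2+][OH^-]^2
Precipitation begins when Q = Ksp. With [OH^-] = 0.041 M:
7.2 × 10^-12 = (0.041)^2 × [Mg^2+]
[Mg^2+] = (7.2 × 10^-12 / 1.68 x 10^-3) = 4.3 × 10^-9 M

4.3e-9 M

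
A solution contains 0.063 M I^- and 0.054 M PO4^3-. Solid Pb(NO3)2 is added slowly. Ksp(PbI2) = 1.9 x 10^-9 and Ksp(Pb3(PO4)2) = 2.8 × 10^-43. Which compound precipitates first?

Pb3(PO4)2

Precipitation of each salt starts when its ion product equals its Ksp.
For PbI2: 1.9 x 10^-9 = (0.063)^2 × [Pb^2+]  ⇒  [Pb^2+] = 4.8 × 10^-7 M.
For Pb3(PO4)2: 2.8 × 10^-43 = (0.054)^2 × [Pb^2+]^3  ⇒  [Pb^2+] = 4.6 x 10^-14 M.
The salt with the lower threshold [Pb^2+] precipitates first: Pb3(PO4)2.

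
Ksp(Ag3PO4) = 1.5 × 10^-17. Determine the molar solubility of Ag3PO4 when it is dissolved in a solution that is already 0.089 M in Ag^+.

2.1 × 10^-14 M

Ag3PO4(s) ⇌ 3 Ag^+(aq) + PO4^3-(aq)
Ksp = [Ag^+]^3[PO4^3-]
If s mol/L dissolves here, [Ag^+] = 0.089 + 3s ≈ 0.089, [PO4^3-] = s (since the Ag^+ already present dominates).
Ksp ≈ (0.089)^3 × s
s = 2.1 × 10^-14 M
Check: 3s = 6.4 x 10^-14 ≪ 0.089, so the approximation is valid.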